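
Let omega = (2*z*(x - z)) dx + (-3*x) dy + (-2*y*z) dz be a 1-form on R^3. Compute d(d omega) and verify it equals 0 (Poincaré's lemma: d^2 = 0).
d(d omega) = 0

Step 1: d omega = sum_{i<j} (∂f_j/∂x_i - ∂f_i/∂x_j) dx_i ∧ dx_j:
  coeff of dx ∧ dy: -3
  coeff of dx ∧ dz: -2*x + 4*z
  coeff of dy ∧ dz: -2*z
Step 2: Apply d again to each 2-form coefficient. The only possible 3-form in R^3 is dx ∧ dy ∧ dz, with coefficient
  ∂(coeff of dy∧dz)/∂x - ∂(coeff of dx∧dz)/∂y + ∂(coeff of dx∧dy)/∂z
  = ∂/∂x (-2*z) - ∂/∂y (-2*x + 4*z) + ∂/∂z (-3).
Each of these terms simplifies to sums of mixed partials that cancel in pairs. The result is 0 (by equality of mixed partials for smooth functions — Schwarz / Clairaut).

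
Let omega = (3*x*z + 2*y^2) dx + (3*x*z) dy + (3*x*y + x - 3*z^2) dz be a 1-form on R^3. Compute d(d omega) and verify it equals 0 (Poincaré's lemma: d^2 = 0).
d(d omega) = 0

Step 1: d omega = sum_{i<j} (∂f_j/∂x_i - ∂f_i/∂x_j) dx_i ∧ dx_j:
  coeff of dx ∧ dy: -4*y + 3*z
  coeff of dx ∧ dz: -3*x + 3*y + 1
  coeff of dy ∧ dz: 0
Step 2: Apply d again to each 2-form coefficient. The only possible 3-form in R^3 is dx ∧ dy ∧ dz, with coefficient
  ∂(coeff of dy∧dz)/∂x - ∂(coeff of dx∧dz)/∂y + ∂(coeff of dx∧dy)/∂z
  = ∂/∂x (0) - ∂/∂y (-3*x + 3*y + 1) + ∂/∂z (-4*y + 3*z).
Each of these terms simplifies to sums of mixed partials that cancel in pairs. The result is 0 (by equality of mixed partials for smooth functions — Schwarz / Clairaut).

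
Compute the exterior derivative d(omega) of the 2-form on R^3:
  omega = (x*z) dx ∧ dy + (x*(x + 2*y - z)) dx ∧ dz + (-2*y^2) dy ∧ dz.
d(omega) = (-x) dx ∧ dy ∧ dz

For a 2-form omega = sum_{i<j} g_{ij} dx_i ∧ dx_j, the exterior derivative is
  d(omega) = sum_{i<j} d(g_{ij}) ∧ dx_i ∧ dx_j = sum_{i<j, k} (∂g_{ij}/∂x_k) dx_k ∧ dx_i ∧ dx_j.
Expand each term, using dx_k ∧ dx_i ∧ dx_j = sgn(permutation) dx_{(a)} ∧ dx_{(b)} ∧ dx_{(c)} with (a < b < c) sorted:
  d(x*z) includes (∂/∂z)(x*z) dz = (x) dz, which multiplied by dx ∧ dy gives (x) dx ∧ dy ∧ dz
  d(x*(x + 2*y - z)) includes (∂/∂y)(x*(x + 2*y - z)) dy = (2*x) dy, which multiplied by dx ∧ dz gives (-2*x) dx ∧ dy ∧ dz
Collecting like 3-forms: d(omega) = (-x) dx ∧ dy ∧ dz.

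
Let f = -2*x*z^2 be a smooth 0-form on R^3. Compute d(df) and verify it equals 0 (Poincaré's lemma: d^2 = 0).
d(df) = 0

Step 1: df = sum_i (∂f/∂x_i) dx_i = (-2*z^2) dx + (0) dy + (-4*x*z) dz.
Step 2: Apply d again. Using the 1-form formula, the coefficient of dx ∧ dy in d(df) is ∂^2 f/∂x ∂y - ∂^2 f/∂y ∂x = (0) - (0) = 0 (equality of mixed partials for smooth f).
Similarly for dx ∧ dz and dy ∧ dz — all coefficients vanish. So d(df) = 0.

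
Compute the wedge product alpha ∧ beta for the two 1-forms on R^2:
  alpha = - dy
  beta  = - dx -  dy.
alpha ∧ beta = (-1) dx ∧ dy

Distribute the wedge, using dx_i ∧ dx_j = -dx_j ∧ dx_i and dx_i ∧ dx_i = 0. For each pair (i, j) with i < j, the coefficient of dx_i ∧ dx_j in alpha ∧ beta is (alpha_i * beta_j - alpha_j * beta_i). Collecting: alpha ∧ beta = (-1) dx ∧ dy.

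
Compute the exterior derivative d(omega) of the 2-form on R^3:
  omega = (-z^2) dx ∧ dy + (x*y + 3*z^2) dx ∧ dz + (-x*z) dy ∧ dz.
d(omega) = (-x - 3*z) dx ∧ dy ∧ dz

For a 2-form omega = sum_{i<j} g_{ij} dx_i ∧ dx_j, the exterior derivative is
  d(omega) = sum_{i<j} d(g_{ij}) ∧ dx_i ∧ dx_j = sum_{i<j, k} (∂g_{ij}/∂x_k) dx_k ∧ dx_i ∧ dx_j.
Expand each term, using dx_k ∧ dx_i ∧ dx_j = sgn(permutation) dx_{(a)} ∧ dx_{(b)} ∧ dx_{(c)} with (a < b < c) sorted:
  d(-z^2) includes (∂/∂z)(-z^2) dz = (-2*z) dz, which multiplied by dx ∧ dy gives (-2*z) dx ∧ dy ∧ dz
  d(x*y + 3*z^2) includes (∂/∂y)(x*y + 3*z^2) dy = (x) dy, which multiplied by dx ∧ dz gives (-x) dx ∧ dy ∧ dz
  d(-x*z) includes (∂/∂x)(-x*z) dx = (-z) dx, which multiplied by dy ∧ dz gives (-z) dx ∧ dy ∧ dz
Collecting like 3-forms: d(omega) = (-x - 3*z) dx ∧ dy ∧ dz.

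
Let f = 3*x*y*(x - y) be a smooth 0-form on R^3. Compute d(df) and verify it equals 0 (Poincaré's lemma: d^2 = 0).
d(df) = 0

Step 1: df = sum_i (∂f/∂x_i) dx_i = (3*y*(2*x - y)) dx + (3*x*(x - 2*y)) dy + (0) dz.
Step 2: Apply d again. Using the 1-form formula, the coefficient of dx ∧ dy in d(df) is ∂^2 f/∂x ∂y - ∂^2 f/∂y ∂x = (6*x - 6*y) - (6*x - 6*y) = 0 (equality of mixed partials for smooth f).
Similarly for dx ∧ dz and dy ∧ dz — all coefficients vanish. So d(df) = 0.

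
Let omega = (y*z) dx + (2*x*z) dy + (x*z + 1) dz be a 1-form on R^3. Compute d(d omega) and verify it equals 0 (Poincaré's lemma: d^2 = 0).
d(d omega) = 0

Step 1: d omega = sum_{i<j} (∂f_j/∂x_i - ∂f_i/∂x_j) dx_i ∧ dx_j:
  coeff of dx ∧ dy: z
  coeff of dx ∧ dz: -y + z
  coeff of dy ∧ dz: -2*x
Step 2: Apply d again to each 2-form coefficient. The only possible 3-form in R^3 is dx ∧ dy ∧ dz, with coefficient
  ∂(coeff of dy∧dz)/∂x - ∂(coeff of dx∧dz)/∂y + ∂(coeff of dx∧dy)/∂z
  = ∂/∂x (-2*x) - ∂/∂y (-y + z) + ∂/∂z (z).
Each of these terms simplifies to sums of mixed partials that cancel in pairs. The result is 0 (by equality of mixed partials for smooth functions — Schwarz / Clairaut).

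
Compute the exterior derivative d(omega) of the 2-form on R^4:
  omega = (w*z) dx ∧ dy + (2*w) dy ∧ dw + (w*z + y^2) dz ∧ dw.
d(omega) = (w) dx ∧ dy ∧ dz + (z) dx ∧ dy ∧ dw + (2*y) dy ∧ dz ∧ dw

For a 2-form omega = sum_{i<j} g_{ij} dx_i ∧ dx_j, the exterior derivative is
  d(omega) = sum_{i<j} d(g_{ij}) ∧ dx_i ∧ dx_j = sum_{i<j, k} (∂g_{ij}/∂x_k) dx_k ∧ dx_i ∧ dx_j.
Expand each term, using dx_k ∧ dx_i ∧ dx_j = sgn(permutation) dx_{(a)} ∧ dx_{(b)} ∧ dx_{(c)} with (a < b < c) sorted:
  d(w*z) includes (∂/∂z)(w*z) dz = (w) dz, which multiplied by dx ∧ dy gives (w) dx ∧ dy ∧ dz
  d(w*z) includes (∂/∂w)(w*z) dw = (z) dw, which multiplied by dx ∧ dy gives (z) dx ∧ dy ∧ dw
  d(w*z + y^2) includes (∂/∂y)(w*z + y^2) dy = (2*y) dy, which multiplied by dz ∧ dw gives (2*y) dy ∧ dz ∧ dw
Collecting like 3-forms: d(omega) = (w) dx ∧ dy ∧ dz + (z) dx ∧ dy ∧ dw + (2*y) dy ∧ dz ∧ dw.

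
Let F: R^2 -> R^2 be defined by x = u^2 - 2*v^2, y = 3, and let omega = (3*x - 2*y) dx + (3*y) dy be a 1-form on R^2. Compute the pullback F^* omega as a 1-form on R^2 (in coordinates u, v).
F^* omega = (6*u*(u^2 - 2*v^2 - 2)) du + (12*v*(-u^2 + 2*v^2 + 2)) dv

Using F^*(f dg) = (f ∘ F) d(g ∘ F), substitute each coordinate x_i by F_i(u, v) in f_i, and replace dx_i by d F_i = (∂F_i/∂u) du + (∂F_i/∂v) dv.
  For the x component: f_1(F) = 3*u^2 - 6*v^2 - 6; d F_1 = (2*u) du + (-4*v) dv
  For the y component: f_2(F) = 9; d F_2 = (0) du + (0) dv
Combining and collecting du, dv coefficients:
  coeff of du: 6*u*(u^2 - 2*v^2 - 2)
  coeff of dv: 12*v*(-u^2 + 2*v^2 + 2)
F^* omega = (6*u*(u^2 - 2*v^2 - 2)) du + (12*v*(-u^2 + 2*v^2 + 2)) dv.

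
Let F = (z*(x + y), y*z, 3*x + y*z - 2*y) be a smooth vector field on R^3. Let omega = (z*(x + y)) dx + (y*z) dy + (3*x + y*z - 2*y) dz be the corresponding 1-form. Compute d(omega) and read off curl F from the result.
d(omega) = (-y + z - 2) dy ∧ dz + (x + y - 3) dz ∧ dx + (-z) dx ∧ dy; curl F = (-y + z - 2, x + y - 3, -z)

d omega = sum_{i<j} (∂f_j/∂x_i - ∂f_i/∂x_j) dx_i ∧ dx_j. Under the identification (dy ∧ dz, dz ∧ dx, dx ∧ dy) ↔ (e_x, e_y, e_z), the coefficients are exactly the components of curl F. Compute:
  ∂R/∂y - ∂Q/∂z = (z - 2) - (y) = -y + z - 2
  ∂P/∂z - ∂R/∂x = (x + y) - (3) = x + y - 3
  ∂Q/∂x - ∂P/∂y = (0) - (z) = -z.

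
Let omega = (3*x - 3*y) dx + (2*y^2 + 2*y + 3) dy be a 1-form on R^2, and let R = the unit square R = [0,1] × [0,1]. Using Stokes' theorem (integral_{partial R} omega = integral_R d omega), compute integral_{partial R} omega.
integral_(partial R) omega = 3

Stokes: integral_partial_R omega = integral_R d omega with d omega = (∂Q/∂x - ∂P/∂y) dx ∧ dy.
  ∂Q/∂x = 0
  ∂P/∂y = -3
  integrand = ∂Q/∂x - ∂P/∂y = 3.
Integrating over R: integral_0^1 integral_0^1 (3) dx dy = 3.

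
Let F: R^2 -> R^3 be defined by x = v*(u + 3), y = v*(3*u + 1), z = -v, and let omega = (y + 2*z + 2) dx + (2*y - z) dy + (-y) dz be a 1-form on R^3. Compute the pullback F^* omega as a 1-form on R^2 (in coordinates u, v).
F^* omega = (v*(21*u*v + 8*v + 2)) du + (21*u^2*v + 26*u*v + 2*u + v + 6) dv

Using F^*(f dg) = (f ∘ F) d(g ∘ F), substitute each coordinate x_i by F_i(u, v) in f_i, and replace dx_i by d F_i = (∂F_i/∂u) du + (∂F_i/∂v) dv.
  For the x component: f_1(F) = 3*u*v - v + 2; d F_1 = (v) du + (u + 3) dv
  For the y component: f_2(F) = 3*v*(2*u + 1); d F_2 = (3*v) du + (3*u + 1) dv
  For the z component: f_3(F) = v*(-3*u - 1); d F_3 = (0) du + (-1) dv
Combining and collecting du, dv coefficients:
  coeff of du: v*(21*u*v + 8*v + 2)
  coeff of dv: 21*u^2*v + 26*u*v + 2*u + v + 6
F^* omega = (v*(21*u*v + 8*v + 2)) du + (21*u^2*v + 26*u*v + 2*u + v + 6) dv.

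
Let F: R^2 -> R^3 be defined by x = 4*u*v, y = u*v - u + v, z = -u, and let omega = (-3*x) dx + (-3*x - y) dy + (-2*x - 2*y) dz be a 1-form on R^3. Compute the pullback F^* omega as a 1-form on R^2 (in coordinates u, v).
F^* omega = (-61*u*v^2 + 24*u*v - 3*u - v^2 + 3*v) du + (-61*u^2*v + u^2 - 14*u*v + u - v) dv

Using F^*(f dg) = (f ∘ F) d(g ∘ F), substitute each coordinate x_i by F_i(u, v) in f_i, and replace dx_i by d F_i = (∂F_i/∂u) du + (∂F_i/∂v) dv.
  For the x component: f_1(F) = -12*u*v; d F_1 = (4*v) du + (4*u) dv
  For the y component: f_2(F) = -13*u*v + u - v; d F_2 = (v - 1) du + (u + 1) dv
  For the z component: f_3(F) = -10*u*v + 2*u - 2*v; d F_3 = (-1) du + (0) dv
Combining and collecting du, dv coefficients:
  coeff of du: -61*u*v^2 + 24*u*v - 3*u - v^2 + 3*v
  coeff of dv: -61*u^2*v + u^2 - 14*u*v + u - v
F^* omega = (-61*u*v^2 + 24*u*v - 3*u - v^2 + 3*v) du + (-61*u^2*v + u^2 - 14*u*v + u - v) dv.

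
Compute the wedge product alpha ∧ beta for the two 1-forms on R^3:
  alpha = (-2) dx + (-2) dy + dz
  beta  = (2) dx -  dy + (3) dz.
alpha ∧ beta = (6) dx ∧ dy + (-8) dx ∧ dz + (-5) dy ∧ dz

Distribute the wedge, using dx_i ∧ dx_j = -dx_j ∧ dx_i and dx_i ∧ dx_i = 0. For each pair (i, j) with i < j, the coefficient of dx_i ∧ dx_j in alpha ∧ beta is (alpha_i * beta_j - alpha_j * beta_i). Collecting: alpha ∧ beta = (6) dx ∧ dy + (-8) dx ∧ dz + (-5) dy ∧ dz.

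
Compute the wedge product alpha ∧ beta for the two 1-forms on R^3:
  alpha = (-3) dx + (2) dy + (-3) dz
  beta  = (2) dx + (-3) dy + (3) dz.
alpha ∧ beta = (5) dx ∧ dy + (-3) dx ∧ dz + (-3) dy ∧ dz

Distribute the wedge, using dx_i ∧ dx_j = -dx_j ∧ dx_i and dx_i ∧ dx_i = 0. For each pair (i, j) with i < j, the coefficient of dx_i ∧ dx_j in alpha ∧ beta is (alpha_i * beta_j - alpha_j * beta_i). Collecting: alpha ∧ beta = (5) dx ∧ dy + (-3) dx ∧ dz + (-3) dy ∧ dz.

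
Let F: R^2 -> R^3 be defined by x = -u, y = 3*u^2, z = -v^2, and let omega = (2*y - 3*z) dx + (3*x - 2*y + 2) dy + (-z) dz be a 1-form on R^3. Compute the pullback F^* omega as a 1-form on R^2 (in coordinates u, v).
F^* omega = (-36*u^3 - 24*u^2 + 12*u - 3*v^2) du + (-2*v^3) dv

Using F^*(f dg) = (f ∘ F) d(g ∘ F), substitute each coordinate x_i by F_i(u, v) in f_i, and replace dx_i by d F_i = (∂F_i/∂u) du + (∂F_i/∂v) dv.
  For the x component: f_1(F) = 6*u^2 + 3*v^2; d F_1 = (-1) du + (0) dv
  For the y component: f_2(F) = -6*u^2 - 3*u + 2; d F_2 = (6*u) du + (0) dv
  For the z component: f_3(F) = v^2; d F_3 = (0) du + (-2*v) dv
Combining and collecting du, dv coefficients:
  coeff of du: -36*u^3 - 24*u^2 + 12*u - 3*v^2
  coeff of dv: -2*v^3
F^* omega = (-36*u^3 - 24*u^2 + 12*u - 3*v^2) du + (-2*v^3) dv.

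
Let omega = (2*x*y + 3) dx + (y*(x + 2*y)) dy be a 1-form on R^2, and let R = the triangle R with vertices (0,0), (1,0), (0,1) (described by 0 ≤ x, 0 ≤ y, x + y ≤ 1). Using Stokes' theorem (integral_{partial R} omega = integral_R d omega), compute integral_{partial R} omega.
integral_(partial R) omega = -1/6

Stokes: integral_partial_R omega = integral_R d omega with d omega = (∂Q/∂x - ∂P/∂y) dx ∧ dy.
  ∂Q/∂x = y
  ∂P/∂y = 2*x
  integrand = ∂Q/∂x - ∂P/∂y = -2*x + y.
Integrating over R: integral_0^1 integral_0^{1-x} (-2*x + y) dy dx = -1/6.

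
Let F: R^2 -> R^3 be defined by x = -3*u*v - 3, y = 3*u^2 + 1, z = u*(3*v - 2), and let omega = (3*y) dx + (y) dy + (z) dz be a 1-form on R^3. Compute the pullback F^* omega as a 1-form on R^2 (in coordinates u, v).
F^* omega = (18*u^3 - 27*u^2*v + 9*u*v^2 - 12*u*v + 10*u - 9*v) du + (3*u*(-9*u^2 + 3*u*v - 2*u - 3)) dv

Using F^*(f dg) = (f ∘ F) d(g ∘ F), substitute each coordinate x_i by F_i(u, v) in f_i, and replace dx_i by d F_i = (∂F_i/∂u) du + (∂F_i/∂v) dv.
  For the x component: f_1(F) = 9*u^2 + 3; d F_1 = (-3*v) du + (-3*u) dv
  For the y component: f_2(F) = 3*u^2 + 1; d F_2 = (6*u) du + (0) dv
  For the z component: f_3(F) = u*(3*v - 2); d F_3 = (3*v - 2) du + (3*u) dv
Combining and collecting du, dv coefficients:
  coeff of du: 18*u^3 - 27*u^2*v + 9*u*v^2 - 12*u*v + 10*u - 9*v
  coeff of dv: 3*u*(-9*u^2 + 3*u*v - 2*u - 3)
F^* omega = (18*u^3 - 27*u^2*v + 9*u*v^2 - 12*u*v + 10*u - 9*v) du + (3*u*(-9*u^2 + 3*u*v - 2*u - 3)) dv.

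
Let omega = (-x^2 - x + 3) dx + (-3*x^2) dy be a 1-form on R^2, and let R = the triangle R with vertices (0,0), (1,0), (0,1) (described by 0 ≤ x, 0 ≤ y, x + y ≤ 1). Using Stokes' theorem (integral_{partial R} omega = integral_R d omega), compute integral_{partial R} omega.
integral_(partial R) omega = -1

Stokes: integral_partial_R omega = integral_R d omega with d omega = (∂Q/∂x - ∂P/∂y) dx ∧ dy.
  ∂Q/∂x = -6*x
  ∂P/∂y = 0
  integrand = ∂Q/∂x - ∂P/∂y = -6*x.
Integrating over R: integral_0^1 integral_0^{1-x} (-6*x) dy dx = -1.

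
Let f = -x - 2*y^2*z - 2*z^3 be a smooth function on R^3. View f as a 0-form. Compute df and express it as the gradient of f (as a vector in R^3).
df = (-1) dx + (-4*y*z) dy + (-2*y^2 - 6*z^2) dz; grad f = (-1, -4*y*z, -2*y^2 - 6*z^2)

For a 0-form f, d f = (∂f/∂x) dx + (∂f/∂y) dy + (∂f/∂z) dz. The components of the vector representation are exactly the entries of grad f in Cartesian coordinates:
  ∂f/∂x = -1
  ∂f/∂y = -4*y*z
  ∂f/∂z = -2*y^2 - 6*z^2.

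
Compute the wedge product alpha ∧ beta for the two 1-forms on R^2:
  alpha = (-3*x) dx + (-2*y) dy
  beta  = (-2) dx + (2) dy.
alpha ∧ beta = (-6*x - 4*y) dx ∧ dy

Distribute the wedge, using dx_i ∧ dx_j = -dx_j ∧ dx_i and dx_i ∧ dx_i = 0. For each pair (i, j) with i < j, the coefficient of dx_i ∧ dx_j in alpha ∧ beta is (alpha_i * beta_j - alpha_j * beta_i). Collecting: alpha ∧ beta = (-6*x - 4*y) dx ∧ dy.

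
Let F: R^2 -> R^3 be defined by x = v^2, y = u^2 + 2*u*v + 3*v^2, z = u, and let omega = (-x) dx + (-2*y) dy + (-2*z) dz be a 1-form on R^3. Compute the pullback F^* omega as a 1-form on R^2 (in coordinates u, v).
F^* omega = (-4*u^3 - 12*u^2*v - 20*u*v^2 - 2*u - 12*v^3) du + (-4*u^3 - 20*u^2*v - 36*u*v^2 - 38*v^3) dv

Using F^*(f dg) = (f ∘ F) d(g ∘ F), substitute each coordinate x_i by F_i(u, v) in f_i, and replace dx_i by d F_i = (∂F_i/∂u) du + (∂F_i/∂v) dv.
  For the x component: f_1(F) = -v^2; d F_1 = (0) du + (2*v) dv
  For the y component: f_2(F) = -2*u^2 - 4*u*v - 6*v^2; d F_2 = (2*u + 2*v) du + (2*u + 6*v) dv
  For the z component: f_3(F) = -2*u; d F_3 = (1) du + (0) dv
Combining and collecting du, dv coefficients:
  coeff of du: -4*u^3 - 12*u^2*v - 20*u*v^2 - 2*u - 12*v^3
  coeff of dv: -4*u^3 - 20*u^2*v - 36*u*v^2 - 38*v^3
F^* omega = (-4*u^3 - 12*u^2*v - 20*u*v^2 - 2*u - 12*v^3) du + (-4*u^3 - 20*u^2*v - 36*u*v^2 - 38*v^3) dv.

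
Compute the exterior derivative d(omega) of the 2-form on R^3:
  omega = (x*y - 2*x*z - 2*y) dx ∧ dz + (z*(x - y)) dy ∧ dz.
d(omega) = (-x + z + 2) dx ∧ dy ∧ dz

For a 2-form omega = sum_{i<j} g_{ij} dx_i ∧ dx_j, the exterior derivative is
  d(omega) = sum_{i<j} d(g_{ij}) ∧ dx_i ∧ dx_j = sum_{i<j, k} (∂g_{ij}/∂x_k) dx_k ∧ dx_i ∧ dx_j.
Expand each term, using dx_k ∧ dx_i ∧ dx_j = sgn(permutation) dx_{(a)} ∧ dx_{(b)} ∧ dx_{(c)} with (a < b < c) sorted:
  d(x*y - 2*x*z - 2*y) includes (∂/∂y)(x*y - 2*x*z - 2*y) dy = (x - 2) dy, which multiplied by dx ∧ dz gives (2 - x) dx ∧ dy ∧ dz
  d(z*(x - y)) includes (∂/∂x)(z*(x - y)) dx = (z) dx, which multiplied by dy ∧ dz gives (z) dx ∧ dy ∧ dz
Collecting like 3-forms: d(omega) = (-x + z + 2) dx ∧ dy ∧ dz.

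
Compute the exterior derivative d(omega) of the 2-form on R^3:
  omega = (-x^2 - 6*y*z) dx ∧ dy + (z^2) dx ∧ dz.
d(omega) = (-6*y) dx ∧ dy ∧ dz

For a 2-form omega = sum_{i<j} g_{ij} dx_i ∧ dx_j, the exterior derivative is
  d(omega) = sum_{i<j} d(g_{ij}) ∧ dx_i ∧ dx_j = sum_{i<j, k} (∂g_{ij}/∂x_k) dx_k ∧ dx_i ∧ dx_j.
Expand each term, using dx_k ∧ dx_i ∧ dx_j = sgn(permutation) dx_{(a)} ∧ dx_{(b)} ∧ dx_{(c)} with (a < b < c) sorted:
  d(-x^2 - 6*y*z) includes (∂/∂z)(-x^2 - 6*y*z) dz = (-6*y) dz, which multiplied by dx ∧ dy gives (-6*y) dx ∧ dy ∧ dz
Collecting like 3-forms: d(omega) = (-6*y) dx ∧ dy ∧ dz.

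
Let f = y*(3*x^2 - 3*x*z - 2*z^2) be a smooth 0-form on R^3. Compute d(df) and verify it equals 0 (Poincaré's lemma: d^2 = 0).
d(df) = 0

Step 1: df = sum_i (∂f/∂x_i) dx_i = (3*y*(2*x - z)) dx + (3*x^2 - 3*x*z - 2*z^2) dy + (y*(-3*x - 4*z)) dz.
Step 2: Apply d again. Using the 1-form formula, the coefficient of dx ∧ dy in d(df) is ∂^2 f/∂x ∂y - ∂^2 f/∂y ∂x = (6*x - 3*z) - (6*x - 3*z) = 0 (equality of mixed partials for smooth f).
Similarly for dx ∧ dz and dy ∧ dz — all coefficients vanish. So d(df) = 0.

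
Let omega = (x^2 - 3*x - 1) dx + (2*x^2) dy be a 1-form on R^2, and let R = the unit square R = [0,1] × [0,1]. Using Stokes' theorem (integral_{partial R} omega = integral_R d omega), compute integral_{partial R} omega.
integral_(partial R) omega = 2

Stokes: integral_partial_R omega = integral_R d omega with d omega = (∂Q/∂x - ∂P/∂y) dx ∧ dy.
  ∂Q/∂x = 4*x
  ∂P/∂y = 0
  integrand = ∂Q/∂x - ∂P/∂y = 4*x.
Integrating over R: integral_0^1 integral_0^1 (4*x) dx dy = 2.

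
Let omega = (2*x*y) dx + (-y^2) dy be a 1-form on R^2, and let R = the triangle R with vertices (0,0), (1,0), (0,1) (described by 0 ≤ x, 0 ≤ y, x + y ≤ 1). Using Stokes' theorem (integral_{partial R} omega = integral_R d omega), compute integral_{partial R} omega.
integral_(partial R) omega = -1/3

Stokes: integral_partial_R omega = integral_R d omega with d omega = (∂Q/∂x - ∂P/∂y) dx ∧ dy.
  ∂Q/∂x = 0
  ∂P/∂y = 2*x
  integrand = ∂Q/∂x - ∂P/∂y = -2*x.
Integrating over R: integral_0^1 integral_0^{1-x} (-2*x) dy dx = -1/3.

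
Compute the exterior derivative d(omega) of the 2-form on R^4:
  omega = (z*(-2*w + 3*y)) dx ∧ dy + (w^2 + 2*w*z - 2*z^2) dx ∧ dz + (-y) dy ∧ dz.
d(omega) = (-2*w + 3*y) dx ∧ dy ∧ dz + (-2*z) dx ∧ dy ∧ dw + (2*w + 2*z) dx ∧ dz ∧ dw

For a 2-form omega = sum_{i<j} g_{ij} dx_i ∧ dx_j, the exterior derivative is
  d(omega) = sum_{i<j} d(g_{ij}) ∧ dx_i ∧ dx_j = sum_{i<j, k} (∂g_{ij}/∂x_k) dx_k ∧ dx_i ∧ dx_j.
Expand each term, using dx_k ∧ dx_i ∧ dx_j = sgn(permutation) dx_{(a)} ∧ dx_{(b)} ∧ dx_{(c)} with (a < b < c) sorted:
  d(z*(-2*w + 3*y)) includes (∂/∂z)(z*(-2*w + 3*y)) dz = (-2*w + 3*y) dz, which multiplied by dx ∧ dy gives (-2*w + 3*y) dx ∧ dy ∧ dz
  d(z*(-2*w + 3*y)) includes (∂/∂w)(z*(-2*w + 3*y)) dw = (-2*z) dw, which multiplied by dx ∧ dy gives (-2*z) dx ∧ dy ∧ dw
  d(w^2 + 2*w*z - 2*z^2) includes (∂/∂w)(w^2 + 2*w*z - 2*z^2) dw = (2*w + 2*z) dw, which multiplied by dx ∧ dz gives (2*w + 2*z) dx ∧ dz ∧ dw
Collecting like 3-forms: d(omega) = (-2*w + 3*y) dx ∧ dy ∧ dz + (-2*z) dx ∧ dy ∧ dw + (2*w + 2*z) dx ∧ dz ∧ dw.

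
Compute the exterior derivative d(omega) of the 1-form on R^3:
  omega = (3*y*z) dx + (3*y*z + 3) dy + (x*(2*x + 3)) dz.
d(omega) = (-3*z) dx ∧ dy + (4*x - 3*y + 3) dx ∧ dz + (-3*y) dy ∧ dz

For a 1-form omega = sum_i f_i dx_i, the exterior derivative is
  d(omega) = sum_{i < j} (∂f_j/∂x_i - ∂f_i/∂x_j) dx_i ∧ dx_j.
  coefficient of dx ∧ dy: ∂f_2/∂x - ∂f_1/∂y = ∂(3*y*z + 3)/∂x - ∂(3*y*z)/∂y = -3*z
  coefficient of dx ∧ dz: ∂f_3/∂x - ∂f_1/∂z = ∂(x*(2*x + 3))/∂x - ∂(3*y*z)/∂z = 4*x - 3*y + 3
  coefficient of dy ∧ dz: ∂f_3/∂y - ∂f_2/∂z = ∂(x*(2*x + 3))/∂y - ∂(3*y*z + 3)/∂z = -3*y
Assembling: d(omega) = (-3*z) dx ∧ dy + (4*x - 3*y + 3) dx ∧ dz + (-3*y) dy ∧ dz.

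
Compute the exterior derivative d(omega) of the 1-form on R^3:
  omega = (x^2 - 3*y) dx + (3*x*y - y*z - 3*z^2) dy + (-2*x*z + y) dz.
d(omega) = (3*y + 3) dx ∧ dy + (-2*z) dx ∧ dz + (y + 6*z + 1) dy ∧ dz

For a 1-form omega = sum_i f_i dx_i, the exterior derivative is
  d(omega) = sum_{i < j} (∂f_j/∂x_i - ∂f_i/∂x_j) dx_i ∧ dx_j.
  coefficient of dx ∧ dy: ∂f_2/∂x - ∂f_1/∂y = ∂(3*x*y - y*z - 3*z^2)/∂x - ∂(x^2 - 3*y)/∂y = 3*y + 3
  coefficient of dx ∧ dz: ∂f_3/∂x - ∂f_1/∂z = ∂(-2*x*z + y)/∂x - ∂(x^2 - 3*y)/∂z = -2*z
  coefficient of dy ∧ dz: ∂f_3/∂y - ∂f_2/∂z = ∂(-2*x*z + y)/∂y - ∂(3*x*y - y*z - 3*z^2)/∂z = y + 6*z + 1
Assembling: d(omega) = (3*y + 3) dx ∧ dy + (-2*z) dx ∧ dz + (y + 6*z + 1) dy ∧ dz.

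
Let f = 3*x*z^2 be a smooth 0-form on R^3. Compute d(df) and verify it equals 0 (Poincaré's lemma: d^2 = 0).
d(df) = 0

Step 1: df = sum_i (∂f/∂x_i) dx_i = (3*z^2) dx + (0) dy + (6*x*z) dz.
Step 2: Apply d again. Using the 1-form formula, the coefficient of dx ∧ dy in d(df) is ∂^2 f/∂x ∂y - ∂^2 f/∂y ∂x = (0) - (0) = 0 (equality of mixed partials for smooth f).
Similarly for dx ∧ dz and dy ∧ dz — all coefficients vanish. So d(df) = 0.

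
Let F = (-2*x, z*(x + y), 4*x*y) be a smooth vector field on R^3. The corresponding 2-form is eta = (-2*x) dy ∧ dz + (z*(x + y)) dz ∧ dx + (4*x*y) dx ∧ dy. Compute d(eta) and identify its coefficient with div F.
d(eta) = (z - 2) dx ∧ dy ∧ dz; div F = z - 2

For a 2-form in R^3 of the form above, applying d gives a 3-form with coefficient ∂P/∂x + ∂Q/∂y + ∂R/∂z:
  ∂P/∂x = -2
  ∂Q/∂y = z
  ∂R/∂z = 0
Sum = z - 2, which is exactly div F.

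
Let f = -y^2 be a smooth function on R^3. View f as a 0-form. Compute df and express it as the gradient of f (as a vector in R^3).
df = (0) dx + (-2*y) dy + (0) dz; grad f = (0, -2*y, 0)

For a 0-form f, d f = (∂f/∂x) dx + (∂f/∂y) dy + (∂f/∂z) dz. The components of the vector representation are exactly the entries of grad f in Cartesian coordinates:
  ∂f/∂x = 0
  ∂f/∂y = -2*y
  ∂f/∂z = 0.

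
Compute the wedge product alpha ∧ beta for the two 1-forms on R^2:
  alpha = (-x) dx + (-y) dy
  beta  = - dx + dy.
alpha ∧ beta = (-x - y) dx ∧ dy

Distribute the wedge, using dx_i ∧ dx_j = -dx_j ∧ dx_i and dx_i ∧ dx_i = 0. For each pair (i, j) with i < j, the coefficient of dx_i ∧ dx_j in alpha ∧ beta is (alpha_i * beta_j - alpha_j * beta_i). Collecting: alpha ∧ beta = (-x - y) dx ∧ dy.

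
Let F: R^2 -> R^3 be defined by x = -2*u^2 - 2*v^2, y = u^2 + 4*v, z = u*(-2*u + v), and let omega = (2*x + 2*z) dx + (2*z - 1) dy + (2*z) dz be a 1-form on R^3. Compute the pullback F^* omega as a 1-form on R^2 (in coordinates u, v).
F^* omega = (2*u*(20*u^2 - 8*u*v + 9*v^2 - 1)) du + (-4*u^3 + 34*u^2*v - 16*u^2 - 8*u*v^2 + 8*u*v + 16*v^3 - 4) dv

Using F^*(f dg) = (f ∘ F) d(g ∘ F), substitute each coordinate x_i by F_i(u, v) in f_i, and replace dx_i by d F_i = (∂F_i/∂u) du + (∂F_i/∂v) dv.
  For the x component: f_1(F) = -8*u^2 + 2*u*v - 4*v^2; d F_1 = (-4*u) du + (-4*v) dv
  For the y component: f_2(F) = -4*u^2 + 2*u*v - 1; d F_2 = (2*u) du + (4) dv
  For the z component: f_3(F) = 2*u*(-2*u + v); d F_3 = (-4*u + v) du + (u) dv
Combining and collecting du, dv coefficients:
  coeff of du: 2*u*(20*u^2 - 8*u*v + 9*v^2 - 1)
  coeff of dv: -4*u^3 + 34*u^2*v - 16*u^2 - 8*u*v^2 + 8*u*v + 16*v^3 - 4
F^* omega = (2*u*(20*u^2 - 8*u*v + 9*v^2 - 1)) du + (-4*u^3 + 34*u^2*v - 16*u^2 - 8*u*v^2 + 8*u*v + 16*v^3 - 4) dv.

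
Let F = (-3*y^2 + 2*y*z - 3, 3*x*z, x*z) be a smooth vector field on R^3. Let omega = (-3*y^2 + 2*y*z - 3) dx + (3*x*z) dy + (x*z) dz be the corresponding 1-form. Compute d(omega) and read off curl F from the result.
d(omega) = (-3*x) dy ∧ dz + (2*y - z) dz ∧ dx + (6*y + z) dx ∧ dy; curl F = (-3*x, 2*y - z, 6*y + z)

d omega = sum_{i<j} (∂f_j/∂x_i - ∂f_i/∂x_j) dx_i ∧ dx_j. Under the identification (dy ∧ dz, dz ∧ dx, dx ∧ dy) ↔ (e_x, e_y, e_z), the coefficients are exactly the components of curl F. Compute:
  ∂R/∂y - ∂Q/∂z = (0) - (3*x) = -3*x
  ∂P/∂z - ∂R/∂x = (2*y) - (z) = 2*y - z
  ∂Q/∂x - ∂P/∂y = (3*z) - (-6*y + 2*z) = 6*y + z.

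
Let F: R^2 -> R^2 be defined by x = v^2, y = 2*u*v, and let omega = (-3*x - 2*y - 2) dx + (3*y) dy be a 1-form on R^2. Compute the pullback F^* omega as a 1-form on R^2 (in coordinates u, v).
F^* omega = (12*u*v^2) du + (2*v*(6*u^2 - 4*u*v - 3*v^2 - 2)) dv

Using F^*(f dg) = (f ∘ F) d(g ∘ F), substitute each coordinate x_i by F_i(u, v) in f_i, and replace dx_i by d F_i = (∂F_i/∂u) du + (∂F_i/∂v) dv.
  For the x component: f_1(F) = -4*u*v - 3*v^2 - 2; d F_1 = (0) du + (2*v) dv
  For the y component: f_2(F) = 6*u*v; d F_2 = (2*v) du + (2*u) dv
Combining and collecting du, dv coefficients:
  coeff of du: 12*u*v^2
  coeff of dv: 2*v*(6*u^2 - 4*u*v - 3*v^2 - 2)
F^* omega = (12*u*v^2) du + (2*v*(6*u^2 - 4*u*v - 3*v^2 - 2)) dv.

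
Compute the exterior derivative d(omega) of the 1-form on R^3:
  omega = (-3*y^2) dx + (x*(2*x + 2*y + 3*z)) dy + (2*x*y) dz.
d(omega) = (4*x + 8*y + 3*z) dx ∧ dy + (2*y) dx ∧ dz + (-x) dy ∧ dz

For a 1-form omega = sum_i f_i dx_i, the exterior derivative is
  d(omega) = sum_{i < j} (∂f_j/∂x_i - ∂f_i/∂x_j) dx_i ∧ dx_j.
  coefficient of dx ∧ dy: ∂f_2/∂x - ∂f_1/∂y = ∂(x*(2*x + 2*y + 3*z))/∂x - ∂(-3*y^2)/∂y = 4*x + 8*y + 3*z
  coefficient of dx ∧ dz: ∂f_3/∂x - ∂f_1/∂z = ∂(2*x*y)/∂x - ∂(-3*y^2)/∂z = 2*y
  coefficient of dy ∧ dz: ∂f_3/∂y - ∂f_2/∂z = ∂(2*x*y)/∂y - ∂(x*(2*x + 2*y + 3*z))/∂z = -x
Assembling: d(omega) = (4*x + 8*y + 3*z) dx ∧ dy + (2*y) dx ∧ dz + (-x) dy ∧ dz.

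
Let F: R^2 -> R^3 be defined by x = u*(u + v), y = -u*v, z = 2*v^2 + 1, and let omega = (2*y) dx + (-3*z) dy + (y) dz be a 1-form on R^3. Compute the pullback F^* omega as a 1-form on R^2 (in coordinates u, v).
F^* omega = (v*(-4*u^2 - 2*u*v + 6*v^2 + 3)) du + (u*(-2*u*v + 2*v^2 + 3)) dv

Using F^*(f dg) = (f ∘ F) d(g ∘ F), substitute each coordinate x_i by F_i(u, v) in f_i, and replace dx_i by d F_i = (∂F_i/∂u) du + (∂F_i/∂v) dv.
  For the x component: f_1(F) = -2*u*v; d F_1 = (2*u + v) du + (u) dv
  For the y component: f_2(F) = -6*v^2 - 3; d F_2 = (-v) du + (-u) dv
  For the z component: f_3(F) = -u*v; d F_3 = (0) du + (4*v) dv
Combining and collecting du, dv coefficients:
  coeff of du: v*(-4*u^2 - 2*u*v + 6*v^2 + 3)
  coeff of dv: u*(-2*u*v + 2*v^2 + 3)
F^* omega = (v*(-4*u^2 - 2*u*v + 6*v^2 + 3)) du + (u*(-2*u*v + 2*v^2 + 3)) dv.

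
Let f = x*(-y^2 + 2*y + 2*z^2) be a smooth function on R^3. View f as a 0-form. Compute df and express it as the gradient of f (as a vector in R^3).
df = (-y^2 + 2*y + 2*z^2) dx + (2*x*(1 - y)) dy + (4*x*z) dz; grad f = (-y^2 + 2*y + 2*z^2, 2*x*(1 - y), 4*x*z)

For a 0-form f, d f = (∂f/∂x) dx + (∂f/∂y) dy + (∂f/∂z) dz. The components of the vector representation are exactly the entries of grad f in Cartesian coordinates:
  ∂f/∂x = -y^2 + 2*y + 2*z^2
  ∂f/∂y = 2*x*(1 - y)
  ∂f/∂z = 4*x*z.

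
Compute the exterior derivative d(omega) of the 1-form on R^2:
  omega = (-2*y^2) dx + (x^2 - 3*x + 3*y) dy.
d(omega) = (2*x + 4*y - 3) dx ∧ dy

For a 1-form omega = sum_i f_i dx_i, the exterior derivative is
  d(omega) = sum_{i < j} (∂f_j/∂x_i - ∂f_i/∂x_j) dx_i ∧ dx_j.
  coefficient of dx ∧ dy: ∂f_2/∂x - ∂f_1/∂y = ∂(x^2 - 3*x + 3*y)/∂x - ∂(-2*y^2)/∂y = 2*x + 4*y - 3
Assembling: d(omega) = (2*x + 4*y - 3) dx ∧ dy.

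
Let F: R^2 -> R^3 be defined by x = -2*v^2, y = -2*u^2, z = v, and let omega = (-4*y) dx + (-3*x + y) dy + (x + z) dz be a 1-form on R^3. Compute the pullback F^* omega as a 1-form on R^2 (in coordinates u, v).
F^* omega = (8*u*(u^2 - 3*v^2)) du + (v*(-32*u^2 - 2*v + 1)) dv

Using F^*(f dg) = (f ∘ F) d(g ∘ F), substitute each coordinate x_i by F_i(u, v) in f_i, and replace dx_i by d F_i = (∂F_i/∂u) du + (∂F_i/∂v) dv.
  For the x component: f_1(F) = 8*u^2; d F_1 = (0) du + (-4*v) dv
  For the y component: f_2(F) = -2*u^2 + 6*v^2; d F_2 = (-4*u) du + (0) dv
  For the z component: f_3(F) = v*(1 - 2*v); d F_3 = (0) du + (1) dv
Combining and collecting du, dv coefficients:
  coeff of du: 8*u*(u^2 - 3*v^2)
  coeff of dv: v*(-32*u^2 - 2*v + 1)
F^* omega = (8*u*(u^2 - 3*v^2)) du + (v*(-32*u^2 - 2*v + 1)) dv.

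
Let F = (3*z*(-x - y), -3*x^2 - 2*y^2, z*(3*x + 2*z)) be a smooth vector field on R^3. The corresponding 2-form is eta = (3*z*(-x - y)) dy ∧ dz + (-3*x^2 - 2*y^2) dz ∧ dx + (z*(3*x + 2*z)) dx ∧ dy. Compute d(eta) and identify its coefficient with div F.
d(eta) = (3*x - 4*y + z) dx ∧ dy ∧ dz; div F = 3*x - 4*y + z

For a 2-form in R^3 of the form above, applying d gives a 3-form with coefficient ∂P/∂x + ∂Q/∂y + ∂R/∂z:
  ∂P/∂x = -3*z
  ∂Q/∂y = -4*y
  ∂R/∂z = 3*x + 4*z
Sum = 3*x - 4*y + z, which is exactly div F.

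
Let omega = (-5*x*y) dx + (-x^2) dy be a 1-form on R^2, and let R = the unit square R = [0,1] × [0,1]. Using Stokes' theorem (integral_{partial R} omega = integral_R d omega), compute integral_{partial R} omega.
integral_(partial R) omega = 3/2

Stokes: integral_partial_R omega = integral_R d omega with d omega = (∂Q/∂x - ∂P/∂y) dx ∧ dy.
  ∂Q/∂x = -2*x
  ∂P/∂y = -5*x
  integrand = ∂Q/∂x - ∂P/∂y = 3*x.
Integrating over R: integral_0^1 integral_0^1 (3*x) dx dy = 3/2.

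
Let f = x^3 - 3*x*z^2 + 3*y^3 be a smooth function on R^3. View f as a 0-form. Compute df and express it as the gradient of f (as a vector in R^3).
df = (3*x^2 - 3*z^2) dx + (9*y^2) dy + (-6*x*z) dz; grad f = (3*x^2 - 3*z^2, 9*y^2, -6*x*z)

For a 0-form f, d f = (∂f/∂x) dx + (∂f/∂y) dy + (∂f/∂z) dz. The components of the vector representation are exactly the entries of grad f in Cartesian coordinates:
  ∂f/∂x = 3*x^2 - 3*z^2
  ∂f/∂y = 9*y^2
  ∂f/∂z = -6*x*z.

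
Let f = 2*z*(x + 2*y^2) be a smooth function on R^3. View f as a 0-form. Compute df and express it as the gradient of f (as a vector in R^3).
df = (2*z) dx + (8*y*z) dy + (2*x + 4*y^2) dz; grad f = (2*z, 8*y*z, 2*x + 4*y^2)

For a 0-form f, d f = (∂f/∂x) dx + (∂f/∂y) dy + (∂f/∂z) dz. The components of the vector representation are exactly the entries of grad f in Cartesian coordinates:
  ∂f/∂x = 2*z
  ∂f/∂y = 8*y*z
  ∂f/∂z = 2*x + 4*y^2.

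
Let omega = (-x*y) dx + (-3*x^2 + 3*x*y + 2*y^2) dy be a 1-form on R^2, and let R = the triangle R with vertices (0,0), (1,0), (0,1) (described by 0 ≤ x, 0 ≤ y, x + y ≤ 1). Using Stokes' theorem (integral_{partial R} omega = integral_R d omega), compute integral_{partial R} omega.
integral_(partial R) omega = -1/3

Stokes: integral_partial_R omega = integral_R d omega with d omega = (∂Q/∂x - ∂P/∂y) dx ∧ dy.
  ∂Q/∂x = -6*x + 3*y
  ∂P/∂y = -x
  integrand = ∂Q/∂x - ∂P/∂y = -5*x + 3*y.
Integrating over R: integral_0^1 integral_0^{1-x} (-5*x + 3*y) dy dx = -1/3.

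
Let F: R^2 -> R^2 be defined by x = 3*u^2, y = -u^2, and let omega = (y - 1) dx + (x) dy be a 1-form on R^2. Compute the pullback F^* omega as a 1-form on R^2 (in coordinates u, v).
F^* omega = (-12*u^3 - 6*u) du

Using F^*(f dg) = (f ∘ F) d(g ∘ F), substitute each coordinate x_i by F_i(u, v) in f_i, and replace dx_i by d F_i = (∂F_i/∂u) du + (∂F_i/∂v) dv.
  For the x component: f_1(F) = -u^2 - 1; d F_1 = (6*u) du + (0) dv
  For the y component: f_2(F) = 3*u^2; d F_2 = (-2*u) du + (0) dv
Combining and collecting du, dv coefficients:
  coeff of du: -12*u^3 - 6*u
  coeff of dv: 0
F^* omega = (-12*u^3 - 6*u) du.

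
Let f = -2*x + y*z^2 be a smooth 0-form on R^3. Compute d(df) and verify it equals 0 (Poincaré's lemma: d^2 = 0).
d(df) = 0

Step 1: df = sum_i (∂f/∂x_i) dx_i = (-2) dx + (z^2) dy + (2*y*z) dz.
Step 2: Apply d again. Using the 1-form formula, the coefficient of dx ∧ dy in d(df) is ∂^2 f/∂x ∂y - ∂^2 f/∂y ∂x = (0) - (0) = 0 (equality of mixed partials for smooth f).
Similarly for dx ∧ dz and dy ∧ dz — all coefficients vanish. So d(df) = 0.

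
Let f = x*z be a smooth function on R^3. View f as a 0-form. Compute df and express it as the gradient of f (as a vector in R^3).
df = (z) dx + (0) dy + (x) dz; grad f = (z, 0, x)

For a 0-form f, d f = (∂f/∂x) dx + (∂f/∂y) dy + (∂f/∂z) dz. The components of the vector representation are exactly the entries of grad f in Cartesian coordinates:
  ∂f/∂x = z
  ∂f/∂y = 0
  ∂f/∂z = x.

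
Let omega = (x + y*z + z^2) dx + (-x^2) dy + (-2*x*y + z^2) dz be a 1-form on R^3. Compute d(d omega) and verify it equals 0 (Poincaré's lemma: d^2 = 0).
d(d omega) = 0

Step 1: d omega = sum_{i<j} (∂f_j/∂x_i - ∂f_i/∂x_j) dx_i ∧ dx_j:
  coeff of dx ∧ dy: -2*x - z
  coeff of dx ∧ dz: -3*y - 2*z
  coeff of dy ∧ dz: -2*x
Step 2: Apply d again to each 2-form coefficient. The only possible 3-form in R^3 is dx ∧ dy ∧ dz, with coefficient
  ∂(coeff of dy∧dz)/∂x - ∂(coeff of dx∧dz)/∂y + ∂(coeff of dx∧dy)/∂z
  = ∂/∂x (-2*x) - ∂/∂y (-3*y - 2*z) + ∂/∂z (-2*x - z).
Each of these terms simplifies to sums of mixed partials that cancel in pairs. The result is 0 (by equality of mixed partials for smooth functions — Schwarz / Clairaut).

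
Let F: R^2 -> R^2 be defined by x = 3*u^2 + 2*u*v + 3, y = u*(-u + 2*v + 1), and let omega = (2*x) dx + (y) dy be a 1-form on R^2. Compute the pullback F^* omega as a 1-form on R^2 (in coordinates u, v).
F^* omega = (38*u^3 + 30*u^2*v - 3*u^2 + 12*u*v^2 + 4*u*v + 37*u + 12*v) du + (2*u*(5*u^2 + 6*u*v + u + 6)) dv

Using F^*(f dg) = (f ∘ F) d(g ∘ F), substitute each coordinate x_i by F_i(u, v) in f_i, and replace dx_i by d F_i = (∂F_i/∂u) du + (∂F_i/∂v) dv.
  For the x component: f_1(F) = 6*u^2 + 4*u*v + 6; d F_1 = (6*u + 2*v) du + (2*u) dv
  For the y component: f_2(F) = u*(-u + 2*v + 1); d F_2 = (-2*u + 2*v + 1) du + (2*u) dv
Combining and collecting du, dv coefficients:
  coeff of du: 38*u^3 + 30*u^2*v - 3*u^2 + 12*u*v^2 + 4*u*v + 37*u + 12*v
  coeff of dv: 2*u*(5*u^2 + 6*u*v + u + 6)
F^* omega = (38*u^3 + 30*u^2*v - 3*u^2 + 12*u*v^2 + 4*u*v + 37*u + 12*v) du + (2*u*(5*u^2 + 6*u*v + u + 6)) dv.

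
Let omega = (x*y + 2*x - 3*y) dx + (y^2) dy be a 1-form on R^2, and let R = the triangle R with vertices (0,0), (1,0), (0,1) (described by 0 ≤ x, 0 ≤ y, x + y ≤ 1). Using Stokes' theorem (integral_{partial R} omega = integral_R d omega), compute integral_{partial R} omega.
integral_(partial R) omega = 4/3

Stokes: integral_partial_R omega = integral_R d omega with d omega = (∂Q/∂x - ∂P/∂y) dx ∧ dy.
  ∂Q/∂x = 0
  ∂P/∂y = x - 3
  integrand = ∂Q/∂x - ∂P/∂y = 3 - x.
Integrating over R: integral_0^1 integral_0^{1-x} (3 - x) dy dx = 4/3.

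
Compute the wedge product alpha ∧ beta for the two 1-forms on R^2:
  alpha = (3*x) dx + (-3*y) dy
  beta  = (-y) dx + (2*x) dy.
alpha ∧ beta = (6*x^2 - 3*y^2) dx ∧ dy

Distribute the wedge, using dx_i ∧ dx_j = -dx_j ∧ dx_i and dx_i ∧ dx_i = 0. For each pair (i, j) with i < j, the coefficient of dx_i ∧ dx_j in alpha ∧ beta is (alpha_i * beta_j - alpha_j * beta_i). Collecting: alpha ∧ beta = (6*x^2 - 3*y^2) dx ∧ dy.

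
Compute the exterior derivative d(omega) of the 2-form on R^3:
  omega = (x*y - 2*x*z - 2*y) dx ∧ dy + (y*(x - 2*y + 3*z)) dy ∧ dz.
d(omega) = (-2*x + y) dx ∧ dy ∧ dz

For a 2-form omega = sum_{i<j} g_{ij} dx_i ∧ dx_j, the exterior derivative is
  d(omega) = sum_{i<j} d(g_{ij}) ∧ dx_i ∧ dx_j = sum_{i<j, k} (∂g_{ij}/∂x_k) dx_k ∧ dx_i ∧ dx_j.
Expand each term, using dx_k ∧ dx_i ∧ dx_j = sgn(permutation) dx_{(a)} ∧ dx_{(b)} ∧ dx_{(c)} with (a < b < c) sorted:
  d(x*y - 2*x*z - 2*y) includes (∂/∂z)(x*y - 2*x*z - 2*y) dz = (-2*x) dz, which multiplied by dx ∧ dy gives (-2*x) dx ∧ dy ∧ dz
  d(y*(x - 2*y + 3*z)) includes (∂/∂x)(y*(x - 2*y + 3*z)) dx = (y) dx, which multiplied by dy ∧ dz gives (y) dx ∧ dy ∧ dz
Collecting like 3-forms: d(omega) = (-2*x + y) dx ∧ dy ∧ dz.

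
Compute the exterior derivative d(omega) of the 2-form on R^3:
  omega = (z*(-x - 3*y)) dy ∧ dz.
d(omega) = (-z) dx ∧ dy ∧ dz

For a 2-form omega = sum_{i<j} g_{ij} dx_i ∧ dx_j, the exterior derivative is
  d(omega) = sum_{i<j} d(g_{ij}) ∧ dx_i ∧ dx_j = sum_{i<j, k} (∂g_{ij}/∂x_k) dx_k ∧ dx_i ∧ dx_j.
Expand each term, using dx_k ∧ dx_i ∧ dx_j = sgn(permutation) dx_{(a)} ∧ dx_{(b)} ∧ dx_{(c)} with (a < b < c) sorted:
  d(z*(-x - 3*y)) includes (∂/∂x)(z*(-x - 3*y)) dx = (-z) dx, which multiplied by dy ∧ dz gives (-z) dx ∧ dy ∧ dz
Collecting like 3-forms: d(omega) = (-z) dx ∧ dy ∧ dz.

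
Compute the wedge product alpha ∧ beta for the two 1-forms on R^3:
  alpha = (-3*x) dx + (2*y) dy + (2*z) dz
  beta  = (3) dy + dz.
alpha ∧ beta = (-9*x) dx ∧ dy + (-3*x) dx ∧ dz + (2*y - 6*z) dy ∧ dz

Distribute the wedge, using dx_i ∧ dx_j = -dx_j ∧ dx_i and dx_i ∧ dx_i = 0. For each pair (i, j) with i < j, the coefficient of dx_i ∧ dx_j in alpha ∧ beta is (alpha_i * beta_j - alpha_j * beta_i). Collecting: alpha ∧ beta = (-9*x) dx ∧ dy + (-3*x) dx ∧ dz + (2*y - 6*z) dy ∧ dz.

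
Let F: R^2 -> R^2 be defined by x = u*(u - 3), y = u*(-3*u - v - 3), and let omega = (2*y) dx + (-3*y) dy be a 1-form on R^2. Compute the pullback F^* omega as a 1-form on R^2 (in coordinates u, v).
F^* omega = (u*(-66*u^2 - 31*u*v - 75*u - 3*v^2 - 12*v - 9)) du + (3*u^2*(-3*u - v - 3)) dv

Using F^*(f dg) = (f ∘ F) d(g ∘ F), substitute each coordinate x_i by F_i(u, v) in f_i, and replace dx_i by d F_i = (∂F_i/∂u) du + (∂F_i/∂v) dv.
  For the x component: f_1(F) = 2*u*(-3*u - v - 3); d F_1 = (2*u - 3) du + (0) dv
  For the y component: f_2(F) = 3*u*(3*u + v + 3); d F_2 = (-6*u - v - 3) du + (-u) dv
Combining and collecting du, dv coefficients:
  coeff of du: u*(-66*u^2 - 31*u*v - 75*u - 3*v^2 - 12*v - 9)
  coeff of dv: 3*u^2*(-3*u - v - 3)
F^* omega = (u*(-66*u^2 - 31*u*v - 75*u - 3*v^2 - 12*v - 9)) du + (3*u^2*(-3*u - v - 3)) dv.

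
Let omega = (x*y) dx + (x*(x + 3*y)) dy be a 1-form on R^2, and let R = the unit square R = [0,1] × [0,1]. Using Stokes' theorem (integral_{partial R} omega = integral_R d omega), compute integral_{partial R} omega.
integral_(partial R) omega = 2

Stokes: integral_partial_R omega = integral_R d omega with d omega = (∂Q/∂x - ∂P/∂y) dx ∧ dy.
  ∂Q/∂x = 2*x + 3*y
  ∂P/∂y = x
  integrand = ∂Q/∂x - ∂P/∂y = x + 3*y.
Integrating over R: integral_0^1 integral_0^1 (x + 3*y) dx dy = 2.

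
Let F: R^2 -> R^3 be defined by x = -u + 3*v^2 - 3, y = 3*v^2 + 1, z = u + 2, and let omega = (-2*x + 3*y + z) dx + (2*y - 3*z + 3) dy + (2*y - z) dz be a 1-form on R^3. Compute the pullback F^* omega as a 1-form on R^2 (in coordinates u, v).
F^* omega = (-4*u + 3*v^2 - 11) du + (54*v^3 + 60*v) dv

Using F^*(f dg) = (f ∘ F) d(g ∘ F), substitute each coordinate x_i by F_i(u, v) in f_i, and replace dx_i by d F_i = (∂F_i/∂u) du + (∂F_i/∂v) dv.
  For the x component: f_1(F) = 3*u + 3*v^2 + 11; d F_1 = (-1) du + (6*v) dv
  For the y component: f_2(F) = -3*u + 6*v^2 - 1; d F_2 = (0) du + (6*v) dv
  For the z component: f_3(F) = -u + 6*v^2; d F_3 = (1) du + (0) dv
Combining and collecting du, dv coefficients:
  coeff of du: -4*u + 3*v^2 - 11
  coeff of dv: 54*v^3 + 60*v
F^* omega = (-4*u + 3*v^2 - 11) du + (54*v^3 + 60*v) dv.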